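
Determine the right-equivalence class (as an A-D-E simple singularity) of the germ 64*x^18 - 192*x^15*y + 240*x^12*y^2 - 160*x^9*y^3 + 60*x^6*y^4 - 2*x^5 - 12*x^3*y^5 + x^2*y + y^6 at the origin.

D7

The Hessian of f at 0 has rank 0. Corank 2; j^3 = x^2*y has shape L^2 M (L != M), so D-series; mu = 7 gives D_7.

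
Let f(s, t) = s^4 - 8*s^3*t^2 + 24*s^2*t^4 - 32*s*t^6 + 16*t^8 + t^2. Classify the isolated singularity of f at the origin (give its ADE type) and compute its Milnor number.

Type A_3, Milnor number mu = 3.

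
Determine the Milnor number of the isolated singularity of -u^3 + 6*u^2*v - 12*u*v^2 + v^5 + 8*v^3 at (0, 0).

8

The Hessian of f at 0 is [[0, 0], [0, 0]] with rank 0, so corank 2. A Groebner basis of the Jacobian ideal J(f) in C{u,v} is {v^4, u^2 - 4*u*v + 4*v^2}; counting standard monomials gives mu = 8. Corank 2; j^3 = -(u - 2*v)^3 is a perfect cube, so E-series; the 5-jet and mu = 8 give E_8.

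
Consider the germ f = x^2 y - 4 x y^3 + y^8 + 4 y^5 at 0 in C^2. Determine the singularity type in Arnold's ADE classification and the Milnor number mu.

Type D9, Milnor number mu = 9.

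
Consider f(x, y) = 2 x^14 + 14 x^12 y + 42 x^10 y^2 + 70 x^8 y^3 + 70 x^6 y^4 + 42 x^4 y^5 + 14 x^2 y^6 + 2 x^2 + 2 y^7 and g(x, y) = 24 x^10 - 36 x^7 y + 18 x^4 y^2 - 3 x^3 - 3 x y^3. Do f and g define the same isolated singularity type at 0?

No.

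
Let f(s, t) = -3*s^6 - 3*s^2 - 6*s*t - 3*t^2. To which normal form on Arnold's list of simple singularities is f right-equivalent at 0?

A_{5}

The Hessian of f at 0 has rank 1. Corank 1: A-series; mu = 5 gives A_5.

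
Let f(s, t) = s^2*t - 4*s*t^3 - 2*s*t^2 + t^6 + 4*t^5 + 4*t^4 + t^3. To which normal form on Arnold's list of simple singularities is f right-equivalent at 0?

The Hessian of f at 0 is [[0, 0], [0, 0]] with rank 0, so corank 2. A Groebner basis of the Jacobian ideal J(f) in C{s,t} is {s^3 + 2*s^2 - 7*s*t^2 - s*t - t^2, s^2*t + 2*s^2/3 - 10*s*t^2/3 - s*t/6 - t^2/2, -s*t/2 + t^3 + t^2/2}; counting standard monomials gives mu = 7. Corank 2; j^3 = t*(s - t)^2 has shape L^2 M (L != M), so D-series; mu = 7 gives D_7.

D_{7}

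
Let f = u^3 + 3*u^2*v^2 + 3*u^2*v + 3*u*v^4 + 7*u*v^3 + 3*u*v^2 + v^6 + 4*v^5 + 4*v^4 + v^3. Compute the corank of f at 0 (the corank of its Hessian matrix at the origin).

2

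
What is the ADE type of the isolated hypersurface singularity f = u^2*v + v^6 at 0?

D7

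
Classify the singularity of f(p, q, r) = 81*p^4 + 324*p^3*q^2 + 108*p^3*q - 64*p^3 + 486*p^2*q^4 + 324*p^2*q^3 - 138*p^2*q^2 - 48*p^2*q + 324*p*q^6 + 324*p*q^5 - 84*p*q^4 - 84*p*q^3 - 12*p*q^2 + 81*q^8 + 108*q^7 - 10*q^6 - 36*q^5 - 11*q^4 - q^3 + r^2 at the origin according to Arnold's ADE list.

E6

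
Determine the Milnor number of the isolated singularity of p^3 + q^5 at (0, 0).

8

The Hessian of f at 0 is [[0, 0], [0, 0]] with rank 0, so corank 2. A Groebner basis of the Jacobian ideal J(f) in C{p,q} is {q^4, p^2}; counting standard monomials gives mu = 8. Corank 2; j^3 = p^3 is a perfect cube, so E-series; the 5-jet and mu = 8 give E_8.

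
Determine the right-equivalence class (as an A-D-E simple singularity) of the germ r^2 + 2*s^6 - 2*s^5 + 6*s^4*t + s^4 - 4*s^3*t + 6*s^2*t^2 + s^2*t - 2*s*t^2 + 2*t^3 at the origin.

The Hessian of f at 0 has rank 1. Corank 2; j^3 = t*(s^2 - 2*s*t + 2*t^2) splits into three distinct lines over C (the quadratic factor has nonzero discriminant), so D_4.

D4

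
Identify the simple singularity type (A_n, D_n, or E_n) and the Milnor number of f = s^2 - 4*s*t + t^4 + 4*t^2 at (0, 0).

Type A_{3}, Milnor number mu = 3.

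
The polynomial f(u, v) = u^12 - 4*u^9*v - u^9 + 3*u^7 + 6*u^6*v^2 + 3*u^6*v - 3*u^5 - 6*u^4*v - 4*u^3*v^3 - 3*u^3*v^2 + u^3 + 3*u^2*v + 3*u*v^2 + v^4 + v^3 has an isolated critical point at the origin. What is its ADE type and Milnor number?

Type E_{6}, Milnor number mu = 6.

The Hessian of f at 0 has rank 0. Corank 2; j^3 = (u + v)^3 is a perfect cube, so E-series; the 4-jet and mu = 6 give E_6.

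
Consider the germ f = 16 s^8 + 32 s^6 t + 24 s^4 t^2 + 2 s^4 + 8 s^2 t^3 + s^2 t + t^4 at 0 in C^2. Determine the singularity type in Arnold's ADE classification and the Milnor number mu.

Type D_5, Milnor number mu = 5.

The Hessian of f at 0 is [[0, 0], [0, 0]] with rank 0, so corank 2. A Groebner basis of the Jacobian ideal J(f) in C{s,t} is {s^3, s^2/4 + t^3, s*t}; counting standard monomials gives mu = 5. Corank 2; j^3 = s^2*t has shape L^2 M (L != M), so D-series; mu = 5 gives D_5.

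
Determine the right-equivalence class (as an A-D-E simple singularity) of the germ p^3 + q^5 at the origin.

The Hessian of f at 0 has rank 0. Corank 2; j^3 = p^3 is a perfect cube, so E-series; the 5-jet and mu = 8 give E_8.

E_{8}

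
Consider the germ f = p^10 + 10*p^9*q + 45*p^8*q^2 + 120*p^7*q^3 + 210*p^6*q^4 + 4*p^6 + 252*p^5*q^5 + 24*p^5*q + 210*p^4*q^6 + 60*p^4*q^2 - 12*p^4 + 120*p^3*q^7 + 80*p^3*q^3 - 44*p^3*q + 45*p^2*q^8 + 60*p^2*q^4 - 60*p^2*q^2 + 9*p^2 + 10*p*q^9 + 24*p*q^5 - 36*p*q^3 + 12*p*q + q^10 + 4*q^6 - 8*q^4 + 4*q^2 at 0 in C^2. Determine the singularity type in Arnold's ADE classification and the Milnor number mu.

The Hessian of f at 0 has rank 1. Corank 1: A-series; mu = 9 gives A_9.

Type A9, Milnor number mu = 9.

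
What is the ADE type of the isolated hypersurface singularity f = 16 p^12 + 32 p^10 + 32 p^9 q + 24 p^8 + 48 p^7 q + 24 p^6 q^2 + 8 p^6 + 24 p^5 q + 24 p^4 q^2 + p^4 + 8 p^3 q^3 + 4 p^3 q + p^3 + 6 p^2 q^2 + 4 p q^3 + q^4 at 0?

The Hessian of f at 0 has rank 0. Corank 2; j^3 = p^3 is a perfect cube, so E-series; the 4-jet and mu = 6 give E_6.

E6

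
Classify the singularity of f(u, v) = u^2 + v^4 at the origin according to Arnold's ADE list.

A_3

The Hessian of f at 0 has rank 1. Corank 1: A-series; mu = 3 gives A_3.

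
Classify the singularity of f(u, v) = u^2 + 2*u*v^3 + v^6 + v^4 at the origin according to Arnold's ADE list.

A_{3}

The Hessian of f at 0 has rank 1. Corank 1: A-series; mu = 3 gives A_3.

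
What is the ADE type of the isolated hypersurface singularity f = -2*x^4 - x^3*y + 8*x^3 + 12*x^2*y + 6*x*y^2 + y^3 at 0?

E_7

The Hessian of f at 0 has rank 0. Corank 2; j^3 = (2*x + y)^3 is a perfect cube, so E-series; the 4-jet and mu = 7 give E_7.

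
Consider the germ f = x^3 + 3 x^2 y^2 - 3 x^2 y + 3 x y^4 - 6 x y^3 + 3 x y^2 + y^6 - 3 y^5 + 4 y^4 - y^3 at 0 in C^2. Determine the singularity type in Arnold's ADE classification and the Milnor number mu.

Type E6, Milnor number mu = 6.

The Hessian of f at 0 has rank 0. Corank 2; j^3 = (x - y)^3 is a perfect cube, so E-series; the 4-jet and mu = 6 give E_6.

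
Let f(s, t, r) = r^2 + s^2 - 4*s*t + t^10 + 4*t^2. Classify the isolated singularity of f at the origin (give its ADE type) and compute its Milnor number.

Type A_{9}, Milnor number mu = 9.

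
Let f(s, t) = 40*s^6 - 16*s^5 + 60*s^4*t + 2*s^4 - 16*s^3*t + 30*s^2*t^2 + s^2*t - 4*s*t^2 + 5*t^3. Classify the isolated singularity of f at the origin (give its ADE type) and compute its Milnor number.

The Hessian of f at 0 has rank 0. Corank 2; j^3 = t*(s^2 - 4*s*t + 5*t^2) splits into three distinct lines over C (the quadratic factor has nonzero discriminant), so D_4.

Type D_4, Milnor number mu = 4.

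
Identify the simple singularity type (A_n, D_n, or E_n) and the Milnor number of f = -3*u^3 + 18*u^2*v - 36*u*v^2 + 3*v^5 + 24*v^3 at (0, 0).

Type E8, Milnor number mu = 8.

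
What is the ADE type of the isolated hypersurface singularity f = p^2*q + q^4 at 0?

D5

The Hessian of f at 0 has rank 0. Corank 2; j^3 = p^2*q has shape L^2 M (L != M), so D-series; mu = 5 gives D_5.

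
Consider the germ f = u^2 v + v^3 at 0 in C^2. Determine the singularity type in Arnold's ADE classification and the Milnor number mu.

Type D_{4}, Milnor number mu = 4.

The Hessian of f at 0 is [[0, 0], [0, 0]] with rank 0, so corank 2. A Groebner basis of the Jacobian ideal J(f) in C{u,v} is {v^3, u^2 + 3*v^2, u*v}; counting standard monomials gives mu = 4. Corank 2; j^3 = v*(u^2 + v^2) splits into three distinct lines over C (the quadratic factor has nonzero discriminant), so D_4.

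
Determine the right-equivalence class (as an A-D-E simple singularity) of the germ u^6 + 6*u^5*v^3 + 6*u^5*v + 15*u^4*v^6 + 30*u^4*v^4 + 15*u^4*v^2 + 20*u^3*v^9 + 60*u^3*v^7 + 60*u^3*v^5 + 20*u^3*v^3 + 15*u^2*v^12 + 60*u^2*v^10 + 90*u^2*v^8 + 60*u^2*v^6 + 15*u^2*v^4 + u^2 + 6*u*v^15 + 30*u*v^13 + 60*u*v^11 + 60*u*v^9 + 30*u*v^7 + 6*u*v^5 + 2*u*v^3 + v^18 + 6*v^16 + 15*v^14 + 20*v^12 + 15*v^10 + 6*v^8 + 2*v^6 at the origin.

A_{5}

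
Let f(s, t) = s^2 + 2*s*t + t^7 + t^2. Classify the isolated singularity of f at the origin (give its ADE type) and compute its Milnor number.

Type A_{6}, Milnor number mu = 6.

The Hessian of f at 0 has rank 1. Corank 1: A-series; mu = 6 gives A_6.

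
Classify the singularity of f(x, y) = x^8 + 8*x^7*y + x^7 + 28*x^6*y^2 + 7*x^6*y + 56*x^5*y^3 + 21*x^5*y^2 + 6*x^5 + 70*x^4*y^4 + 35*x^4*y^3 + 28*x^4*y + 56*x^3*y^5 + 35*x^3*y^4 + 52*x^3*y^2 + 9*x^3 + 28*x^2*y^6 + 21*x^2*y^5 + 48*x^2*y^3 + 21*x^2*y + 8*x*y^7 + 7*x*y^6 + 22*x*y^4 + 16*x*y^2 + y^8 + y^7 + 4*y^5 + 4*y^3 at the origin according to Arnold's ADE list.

The Hessian of f at 0 has rank 0. Corank 2; j^3 = (x + y)*(3*x + 2*y)^2 has shape L^2 M (L != M), so D-series; mu = 9 gives D_9.

D9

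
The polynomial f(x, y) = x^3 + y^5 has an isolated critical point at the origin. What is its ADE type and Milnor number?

The Hessian of f at 0 has rank 0. Corank 2; j^3 = x^3 is a perfect cube, so E-series; the 5-jet and mu = 8 give E_8.

Type E8, Milnor number mu = 8.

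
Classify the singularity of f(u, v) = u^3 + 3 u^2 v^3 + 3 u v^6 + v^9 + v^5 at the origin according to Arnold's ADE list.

E8

The Hessian of f at 0 has rank 0. Corank 2; j^3 = u^3 is a perfect cube, so E-series; the 5-jet and mu = 8 give E_8.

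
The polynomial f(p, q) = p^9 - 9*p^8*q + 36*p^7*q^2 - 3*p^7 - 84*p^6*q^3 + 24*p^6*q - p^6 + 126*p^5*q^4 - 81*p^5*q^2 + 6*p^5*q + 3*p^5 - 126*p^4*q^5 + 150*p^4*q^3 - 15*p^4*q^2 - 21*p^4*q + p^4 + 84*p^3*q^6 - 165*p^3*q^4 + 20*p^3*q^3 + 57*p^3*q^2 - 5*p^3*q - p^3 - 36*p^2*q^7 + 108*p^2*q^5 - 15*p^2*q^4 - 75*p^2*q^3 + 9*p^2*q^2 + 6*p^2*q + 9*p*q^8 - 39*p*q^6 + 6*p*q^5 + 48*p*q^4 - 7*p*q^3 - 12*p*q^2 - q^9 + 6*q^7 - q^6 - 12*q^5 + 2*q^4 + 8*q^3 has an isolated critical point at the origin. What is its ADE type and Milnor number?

Type E7, Milnor number mu = 7.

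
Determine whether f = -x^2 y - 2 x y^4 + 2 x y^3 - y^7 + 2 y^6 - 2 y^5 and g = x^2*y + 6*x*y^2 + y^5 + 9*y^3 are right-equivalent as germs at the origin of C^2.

Yes.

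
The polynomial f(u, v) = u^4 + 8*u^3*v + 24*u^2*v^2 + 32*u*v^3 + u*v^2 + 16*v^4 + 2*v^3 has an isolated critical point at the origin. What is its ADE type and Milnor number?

The Hessian of f at 0 has rank 0. Corank 2; j^3 = v^2*(u + 2*v) has shape L^2 M (L != M), so D-series; mu = 5 gives D_5.

Type D_{5}, Milnor number mu = 5.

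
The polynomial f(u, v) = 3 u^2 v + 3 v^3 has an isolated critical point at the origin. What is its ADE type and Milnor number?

Type D_4, Milnor number mu = 4.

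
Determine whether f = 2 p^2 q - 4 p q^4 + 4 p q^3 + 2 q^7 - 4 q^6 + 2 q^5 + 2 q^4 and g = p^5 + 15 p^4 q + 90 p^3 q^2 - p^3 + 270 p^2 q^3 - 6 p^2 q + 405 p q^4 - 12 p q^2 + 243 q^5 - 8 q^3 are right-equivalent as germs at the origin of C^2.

No.

The Hessian of f at 0 is [[0, 0], [0, 0]] with rank 0, so corank 2. A Groebner basis of the Jacobian ideal J(f) in C{p,q} is {p*q^2, p*q + q^3, p^2 - 4*p*q}; counting standard monomials gives mu = 5. Corank 2; j^3 = 2*p^2*q has shape L^2 M (L != M), so D-series; mu = 5 gives D_5. The Hessian of g at 0 is [[0, 0], [0, 0]] with rank 0, so corank 2. A Groebner basis of the Jacobian ideal J(g) in C{p,q} is {q^5, p*q^3 + 9*q^4/4, p^2 + 4*p*q + 4*q^2}; counting standard monomials gives mu = 8. Corank 2; j^3 = -(p + 2*q)^3 is a perfect cube, so E-series; the 5-jet and mu = 8 give E_8. f is D_5 but g is E_8, hence not right-equivalent.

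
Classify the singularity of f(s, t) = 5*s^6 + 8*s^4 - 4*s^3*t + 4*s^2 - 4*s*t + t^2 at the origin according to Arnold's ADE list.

A_{5}

The Hessian of f at 0 has rank 1. Corank 1: A-series; mu = 5 gives A_5.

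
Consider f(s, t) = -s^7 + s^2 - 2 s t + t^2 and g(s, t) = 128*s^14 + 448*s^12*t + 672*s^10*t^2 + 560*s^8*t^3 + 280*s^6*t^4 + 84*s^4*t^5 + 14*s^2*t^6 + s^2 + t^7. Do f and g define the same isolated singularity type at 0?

The Hessian of f at 0 has rank 1. Corank 1: A-series; mu = 6 gives A_6. The Hessian of g at 0 has rank 1. Corank 1: A-series; mu = 6 gives A_6. Both have type A_6, hence right-equivalent.

Yes.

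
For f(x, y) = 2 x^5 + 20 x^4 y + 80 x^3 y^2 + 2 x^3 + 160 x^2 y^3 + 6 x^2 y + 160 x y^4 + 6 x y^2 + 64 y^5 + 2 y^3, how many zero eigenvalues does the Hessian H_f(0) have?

2

The Hessian at 0 is [[0, 0], [0, 0]] of rank 0; hence corank 2.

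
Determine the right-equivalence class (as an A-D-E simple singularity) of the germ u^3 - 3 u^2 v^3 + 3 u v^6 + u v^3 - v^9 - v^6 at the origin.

The Hessian of f at 0 is [[0, 0], [0, 0]] with rank 0, so corank 2. A Groebner basis of the Jacobian ideal J(f) in C{u,v} is {u^3, u*v^2, 3*u^2 + v^3}; counting standard monomials gives mu = 7. Corank 2; j^3 = u^3 is a perfect cube, so E-series; the 4-jet and mu = 7 give E_7.

E_{7}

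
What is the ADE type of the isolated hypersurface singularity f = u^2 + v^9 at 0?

A_{8}

The Hessian of f at 0 has rank 1. Corank 1: A-series; mu = 8 gives A_8.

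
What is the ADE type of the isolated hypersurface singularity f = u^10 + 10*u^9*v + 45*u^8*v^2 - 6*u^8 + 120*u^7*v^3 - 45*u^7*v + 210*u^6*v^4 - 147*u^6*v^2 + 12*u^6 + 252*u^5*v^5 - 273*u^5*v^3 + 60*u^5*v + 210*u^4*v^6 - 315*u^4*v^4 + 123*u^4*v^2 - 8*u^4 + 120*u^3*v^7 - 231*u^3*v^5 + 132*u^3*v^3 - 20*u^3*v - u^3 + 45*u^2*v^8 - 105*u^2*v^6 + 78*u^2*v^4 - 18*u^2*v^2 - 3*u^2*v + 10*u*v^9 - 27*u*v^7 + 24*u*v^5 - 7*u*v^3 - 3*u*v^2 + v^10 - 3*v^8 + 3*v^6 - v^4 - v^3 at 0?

E_7

The Hessian of f at 0 has rank 0. Corank 2; j^3 = -(u + v)^3 is a perfect cube, so E-series; the 4-jet and mu = 7 give E_7.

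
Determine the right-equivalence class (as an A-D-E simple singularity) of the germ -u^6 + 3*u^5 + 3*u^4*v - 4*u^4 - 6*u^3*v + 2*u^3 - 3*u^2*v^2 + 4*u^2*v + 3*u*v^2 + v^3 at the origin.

D_4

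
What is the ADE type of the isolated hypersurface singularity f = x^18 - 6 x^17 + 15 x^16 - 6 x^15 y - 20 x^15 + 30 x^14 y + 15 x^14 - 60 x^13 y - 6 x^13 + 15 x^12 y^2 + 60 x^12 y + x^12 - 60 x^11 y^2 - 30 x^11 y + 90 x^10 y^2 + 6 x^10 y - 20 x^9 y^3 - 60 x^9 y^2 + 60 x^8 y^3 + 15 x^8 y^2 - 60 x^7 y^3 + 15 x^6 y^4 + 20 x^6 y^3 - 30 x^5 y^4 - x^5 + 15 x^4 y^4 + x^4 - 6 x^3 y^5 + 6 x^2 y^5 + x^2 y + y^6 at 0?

The Hessian of f at 0 has rank 0. Corank 2; j^3 = x^2*y has shape L^2 M (L != M), so D-series; mu = 7 gives D_7.

D_7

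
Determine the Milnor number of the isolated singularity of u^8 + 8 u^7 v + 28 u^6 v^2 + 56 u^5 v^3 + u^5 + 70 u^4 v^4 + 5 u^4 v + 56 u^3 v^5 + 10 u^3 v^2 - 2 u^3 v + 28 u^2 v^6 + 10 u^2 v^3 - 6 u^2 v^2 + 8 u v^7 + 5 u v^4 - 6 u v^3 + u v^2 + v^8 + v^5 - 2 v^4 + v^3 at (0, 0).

The Hessian of f at 0 has rank 0. Corank 2; j^3 = v^2*(u + v) has shape L^2 M (L != M), so D-series; mu = 9 gives D_9.

9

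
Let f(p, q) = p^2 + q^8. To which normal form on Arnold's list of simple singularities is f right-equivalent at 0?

The Hessian of f at 0 is [[2, 0], [0, 0]] with rank 1, so corank 1. A Groebner basis of the Jacobian ideal J(f) in C{p,q} is {q^7, p}; counting standard monomials gives mu = 7. Corank 1: A-series; mu = 7 gives A_7.

A_{7}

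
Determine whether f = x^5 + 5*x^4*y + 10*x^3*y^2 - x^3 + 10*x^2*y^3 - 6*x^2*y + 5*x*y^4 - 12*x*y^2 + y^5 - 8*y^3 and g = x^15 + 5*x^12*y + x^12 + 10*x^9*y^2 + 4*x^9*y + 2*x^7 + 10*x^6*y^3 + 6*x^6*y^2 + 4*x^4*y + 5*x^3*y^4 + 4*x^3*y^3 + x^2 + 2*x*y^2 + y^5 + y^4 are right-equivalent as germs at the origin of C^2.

No.

The Hessian of f at 0 is [[0, 0], [0, 0]] with rank 0, so corank 2. A Groebner basis of the Jacobian ideal J(f) in C{x,y} is {y^5, x*y^3 + 7*y^4/4, x^2 + 4*x*y + 4*y^2}; counting standard monomials gives mu = 8. Corank 2; j^3 = -(x + 2*y)^3 is a perfect cube, so E-series; the 5-jet and mu = 8 give E_8. The Hessian of g at 0 is [[2, 0], [0, 0]] with rank 1, so corank 1. A Groebner basis of the Jacobian ideal J(g) in C{x,y} is {x^2, x + y^2}; counting standard monomials gives mu = 4. Corank 1: A-series; mu = 4 gives A_4. f is E_8 but g is A_4, hence not right-equivalent.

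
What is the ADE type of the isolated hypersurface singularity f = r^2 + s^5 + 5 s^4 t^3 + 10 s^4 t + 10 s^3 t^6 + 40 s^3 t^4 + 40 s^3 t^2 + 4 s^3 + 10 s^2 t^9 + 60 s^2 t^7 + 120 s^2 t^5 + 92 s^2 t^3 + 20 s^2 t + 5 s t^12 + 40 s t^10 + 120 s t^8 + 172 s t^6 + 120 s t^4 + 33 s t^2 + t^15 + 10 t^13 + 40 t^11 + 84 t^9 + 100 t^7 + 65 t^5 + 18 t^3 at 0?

D_{6}

The Hessian of f at 0 is [[0, 0, 0], [0, 0, 0], [0, 0, 2]] with rank 1, so corank 2. A Groebner basis of the Jacobian ideal J(f) in C{s,t,r} is {32*s*t/27 + t^4 + 16*t^2/9, s*t^2 + 3*t^3/2, s^2 + 157*s*t/54 + 19*t^2/9, r}; counting standard monomials gives mu = 6. Corank 2; j^3 = (s + 2*t)*(2*s + 3*t)^2 has shape L^2 M (L != M), so D-series; mu = 6 gives D_6.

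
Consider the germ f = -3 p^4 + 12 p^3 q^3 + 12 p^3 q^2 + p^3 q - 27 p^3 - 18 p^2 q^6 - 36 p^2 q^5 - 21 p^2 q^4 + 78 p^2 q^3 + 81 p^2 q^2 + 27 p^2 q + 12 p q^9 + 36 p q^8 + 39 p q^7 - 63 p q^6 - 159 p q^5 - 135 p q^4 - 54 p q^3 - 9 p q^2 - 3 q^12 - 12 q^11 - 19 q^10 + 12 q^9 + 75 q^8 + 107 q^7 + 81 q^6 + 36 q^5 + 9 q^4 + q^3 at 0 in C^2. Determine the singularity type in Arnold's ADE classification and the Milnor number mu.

Type E_7, Milnor number mu = 7.

The Hessian of f at 0 is [[0, 0], [0, 0]] with rank 0, so corank 2. A Groebner basis of the Jacobian ideal J(f) in C{p,q} is {-19683*p^2/20006 + 6561*p*q/10003 + q^4 - 27*q^3/20006 - 2187*q^2/20006, p^3 - 3294*p^2/10003 + 2196*p*q/10003 - 375*q^3/10003 - 366*q^2/10003, p^2*q - 13203*p^2/20006 + 4401*p*q/10003 - 2241*q^3/20006 - 1467*q^2/20006, -2835*p^2/2858 + p*q^2 + 945*p*q/1429 - 8609*q^3/25722 - 315*q^2/2858}; counting standard monomials gives mu = 7. Corank 2; j^3 = -(3*p - q)^3 is a perfect cube, so E-series; the 4-jet and mu = 7 give E_7.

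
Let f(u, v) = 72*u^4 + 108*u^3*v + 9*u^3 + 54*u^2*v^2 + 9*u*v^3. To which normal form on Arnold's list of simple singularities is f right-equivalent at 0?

E_{7}

The Hessian of f at 0 is [[0, 0], [0, 0]] with rank 0, so corank 2. A Groebner basis of the Jacobian ideal J(f) in C{u,v} is {3*u^2/4 + v^4 + v^3/4, u^3, u^2*v - u^2/4 - v^3/12, u^2 + u*v^2 + v^3/3}; counting standard monomials gives mu = 7. Corank 2; j^3 = 9*u^3 is a perfect cube, so E-series; the 4-jet and mu = 7 give E_7.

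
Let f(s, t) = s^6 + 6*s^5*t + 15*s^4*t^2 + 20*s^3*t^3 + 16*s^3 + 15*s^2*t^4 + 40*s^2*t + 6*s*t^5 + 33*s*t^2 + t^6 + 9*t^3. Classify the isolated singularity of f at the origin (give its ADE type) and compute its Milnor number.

Type D_7, Milnor number mu = 7.

The Hessian of f at 0 has rank 0. Corank 2; j^3 = (s + t)*(4*s + 3*t)^2 has shape L^2 M (L != M), so D-series; mu = 7 gives D_7.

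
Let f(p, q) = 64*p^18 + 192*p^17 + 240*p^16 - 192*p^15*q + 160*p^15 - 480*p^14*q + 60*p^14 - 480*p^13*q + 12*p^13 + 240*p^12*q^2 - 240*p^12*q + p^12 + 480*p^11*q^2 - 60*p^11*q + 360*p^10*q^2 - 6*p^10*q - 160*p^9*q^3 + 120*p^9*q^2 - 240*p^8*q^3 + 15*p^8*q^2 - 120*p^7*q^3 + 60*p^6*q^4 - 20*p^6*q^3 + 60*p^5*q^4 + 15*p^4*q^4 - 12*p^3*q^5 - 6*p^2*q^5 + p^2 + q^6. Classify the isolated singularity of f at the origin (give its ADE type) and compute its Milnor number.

The Hessian of f at 0 has rank 1. Corank 1: A-series; mu = 5 gives A_5.

Type A_{5}, Milnor number mu = 5.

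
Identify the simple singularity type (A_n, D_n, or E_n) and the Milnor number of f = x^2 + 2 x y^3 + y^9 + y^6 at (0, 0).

Type A8, Milnor number mu = 8.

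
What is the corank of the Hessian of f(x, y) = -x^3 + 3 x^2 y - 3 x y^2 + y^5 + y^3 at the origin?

2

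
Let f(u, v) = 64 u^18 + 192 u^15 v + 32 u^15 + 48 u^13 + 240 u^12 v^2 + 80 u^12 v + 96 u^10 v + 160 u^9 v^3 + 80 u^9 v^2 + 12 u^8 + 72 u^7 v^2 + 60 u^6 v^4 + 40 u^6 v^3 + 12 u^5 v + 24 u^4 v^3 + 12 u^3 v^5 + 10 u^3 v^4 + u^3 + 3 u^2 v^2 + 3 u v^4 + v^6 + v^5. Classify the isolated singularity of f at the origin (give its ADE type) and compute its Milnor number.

Type E_8, Milnor number mu = 8.

The Hessian of f at 0 is [[0, 0], [0, 0]] with rank 0, so corank 2. A Groebner basis of the Jacobian ideal J(f) in C{u,v} is {v^4, u^3, u^2/2 + u*v^2}; counting standard monomials gives mu = 8. Corank 2; j^3 = u^3 is a perfect cube, so E-series; the 5-jet and mu = 8 give E_8.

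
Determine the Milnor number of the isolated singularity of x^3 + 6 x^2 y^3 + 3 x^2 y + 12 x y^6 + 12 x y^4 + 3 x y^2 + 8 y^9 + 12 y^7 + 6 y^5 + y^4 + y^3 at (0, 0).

6

The Hessian of f at 0 is [[0, 0], [0, 0]] with rank 0, so corank 2. A Groebner basis of the Jacobian ideal J(f) in C{x,y} is {y^3, x^2 + 2*x*y + y^2}; counting standard monomials gives mu = 6. Corank 2; j^3 = (x + y)^3 is a perfect cube, so E-series; the 4-jet and mu = 6 give E_6.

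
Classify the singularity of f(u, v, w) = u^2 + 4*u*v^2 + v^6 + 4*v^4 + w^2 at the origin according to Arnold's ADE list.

A_{5}

The Hessian of f at 0 is [[2, 0, 0], [0, 0, 0], [0, 0, 2]] with rank 2, so corank 1. A Groebner basis of the Jacobian ideal J(f) in C{u,v,w} is {u^3, u^2*v, u/2 + v^2, w}; counting standard monomials gives mu = 5. Corank 1: A-series; mu = 5 gives A_5.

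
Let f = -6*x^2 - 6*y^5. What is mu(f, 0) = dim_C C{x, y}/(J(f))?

4

The Hessian of f at 0 is [[-12, 0], [0, 0]] with rank 1, so corank 1. A Groebner basis of the Jacobian ideal J(f) in C{x,y} is {y^4, x}; counting standard monomials gives mu = 4. Corank 1: A-series; mu = 4 gives A_4.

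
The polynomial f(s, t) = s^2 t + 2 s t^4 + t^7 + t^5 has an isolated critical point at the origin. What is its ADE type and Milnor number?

Type D_6, Milnor number mu = 6.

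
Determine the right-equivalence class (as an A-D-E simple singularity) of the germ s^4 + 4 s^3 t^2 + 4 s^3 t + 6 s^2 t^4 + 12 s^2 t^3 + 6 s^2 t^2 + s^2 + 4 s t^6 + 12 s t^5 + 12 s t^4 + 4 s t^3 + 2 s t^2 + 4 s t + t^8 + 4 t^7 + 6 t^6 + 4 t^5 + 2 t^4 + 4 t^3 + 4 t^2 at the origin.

A_3

The Hessian of f at 0 has rank 1. Corank 1: A-series; mu = 3 gives A_3.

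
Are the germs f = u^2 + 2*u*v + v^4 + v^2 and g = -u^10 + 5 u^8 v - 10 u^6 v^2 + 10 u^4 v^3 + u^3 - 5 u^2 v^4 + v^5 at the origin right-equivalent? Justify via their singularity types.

The Hessian of f at 0 has rank 1. Corank 1: A-series; mu = 3 gives A_3. The Hessian of g at 0 has rank 0. Corank 2; j^3 = u^3 is a perfect cube, so E-series; the 5-jet and mu = 8 give E_8. f is A_3 but g is E_8, hence not right-equivalent.

No.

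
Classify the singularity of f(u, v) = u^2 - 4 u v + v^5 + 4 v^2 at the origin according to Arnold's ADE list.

A_4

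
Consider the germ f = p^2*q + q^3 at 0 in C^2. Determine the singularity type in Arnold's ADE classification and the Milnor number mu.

Type D4, Milnor number mu = 4.

The Hessian of f at 0 has rank 0. Corank 2; j^3 = q*(p^2 + q^2) splits into three distinct lines over C (the quadratic factor has nonzero discriminant), so D_4.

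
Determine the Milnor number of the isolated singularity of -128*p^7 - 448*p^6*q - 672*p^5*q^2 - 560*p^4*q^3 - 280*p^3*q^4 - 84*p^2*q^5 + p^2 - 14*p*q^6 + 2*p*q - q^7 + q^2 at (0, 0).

The Hessian of f at 0 has rank 1. Corank 1: A-series; mu = 6 gives A_6.

6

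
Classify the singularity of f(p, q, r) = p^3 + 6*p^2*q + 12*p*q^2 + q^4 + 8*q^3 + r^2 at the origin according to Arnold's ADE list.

The Hessian of f at 0 has rank 1. Corank 2; j^3 = (p + 2*q)^3 is a perfect cube, so E-series; the 4-jet and mu = 6 give E_6.

E_{6}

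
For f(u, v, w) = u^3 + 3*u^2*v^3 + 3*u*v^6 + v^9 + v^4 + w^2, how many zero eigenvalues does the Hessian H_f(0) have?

2

The Hessian at 0 is [[0, 0, 0], [0, 0, 0], [0, 0, 2]] of rank 1; hence corank 2.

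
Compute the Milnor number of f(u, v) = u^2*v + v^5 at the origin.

The Hessian of f at 0 has rank 0. Corank 2; j^3 = u^2*v has shape L^2 M (L != M), so D-series; mu = 6 gives D_6.

6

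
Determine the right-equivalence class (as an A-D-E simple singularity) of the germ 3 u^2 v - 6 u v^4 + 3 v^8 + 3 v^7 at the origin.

D_9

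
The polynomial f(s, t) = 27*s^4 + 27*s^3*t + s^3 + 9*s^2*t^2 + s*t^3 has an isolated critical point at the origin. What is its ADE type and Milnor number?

The Hessian of f at 0 has rank 0. Corank 2; j^3 = s^3 is a perfect cube, so E-series; the 4-jet and mu = 7 give E_7.

Type E_7, Milnor number mu = 7.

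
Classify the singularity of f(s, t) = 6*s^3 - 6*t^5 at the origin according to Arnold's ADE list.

The Hessian of f at 0 is [[0, 0], [0, 0]] with rank 0, so corank 2. A Groebner basis of the Jacobian ideal J(f) in C{s,t} is {t^4, s^2}; counting standard monomials gives mu = 8. Corank 2; j^3 = 6*s^3 is a perfect cube, so E-series; the 5-jet and mu = 8 give E_8.

E_8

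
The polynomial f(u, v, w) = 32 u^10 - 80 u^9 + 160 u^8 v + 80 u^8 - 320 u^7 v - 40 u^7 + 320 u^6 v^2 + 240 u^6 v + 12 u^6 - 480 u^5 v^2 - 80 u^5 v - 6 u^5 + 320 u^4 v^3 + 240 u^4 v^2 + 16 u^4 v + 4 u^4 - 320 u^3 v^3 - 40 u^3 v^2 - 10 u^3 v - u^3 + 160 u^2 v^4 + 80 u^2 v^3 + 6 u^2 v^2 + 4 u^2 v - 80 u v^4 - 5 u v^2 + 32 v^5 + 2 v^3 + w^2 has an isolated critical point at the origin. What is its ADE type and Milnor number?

Type D_6, Milnor number mu = 6.

The Hessian of f at 0 is [[0, 0, 0], [0, 0, 0], [0, 0, 2]] with rank 1, so corank 2. A Groebner basis of the Jacobian ideal J(f) in C{u,v,w} is {u^3 + 3*u^2/2 - 4*u*v + 5*v^2/2, u^2*v + 5*u^2/4 - 7*u*v/2 + 9*v^2/4, u^2 + u*v^2 - 3*u*v + 2*v^2, 3*u^2/4 - 5*u*v/2 + v^3 + 7*v^2/4, w}; counting standard monomials gives mu = 6. Corank 2; j^3 = -(u - 2*v)*(u - v)^2 has shape L^2 M (L != M), so D-series; mu = 6 gives D_6.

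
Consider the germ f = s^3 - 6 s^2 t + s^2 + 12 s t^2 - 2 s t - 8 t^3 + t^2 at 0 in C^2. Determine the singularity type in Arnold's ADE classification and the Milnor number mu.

The Hessian of f at 0 has rank 1. Corank 1: A-series; mu = 2 gives A_2.

Type A2, Milnor number mu = 2.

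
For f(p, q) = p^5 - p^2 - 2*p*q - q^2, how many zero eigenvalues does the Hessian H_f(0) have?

Hessian at 0 has rank 1.

1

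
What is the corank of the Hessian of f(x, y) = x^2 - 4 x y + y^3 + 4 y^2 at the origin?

The Hessian at 0 is [[2, -4], [-4, 8]] of rank 1; hence corank 1.

1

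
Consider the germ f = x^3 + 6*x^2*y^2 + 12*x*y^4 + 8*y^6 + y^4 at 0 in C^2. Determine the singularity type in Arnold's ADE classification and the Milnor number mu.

The Hessian of f at 0 has rank 0. Corank 2; j^3 = x^3 is a perfect cube, so E-series; the 4-jet and mu = 6 give E_6.

Type E_{6}, Milnor number mu = 6.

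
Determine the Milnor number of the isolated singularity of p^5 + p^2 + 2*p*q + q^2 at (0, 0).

4

The Hessian of f at 0 has rank 1. Corank 1: A-series; mu = 4 gives A_4.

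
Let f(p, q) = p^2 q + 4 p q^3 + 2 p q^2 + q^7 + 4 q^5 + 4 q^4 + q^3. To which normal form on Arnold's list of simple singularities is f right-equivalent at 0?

D_8

The Hessian of f at 0 has rank 0. Corank 2; j^3 = q*(p + q)^2 has shape L^2 M (L != M), so D-series; mu = 8 gives D_8.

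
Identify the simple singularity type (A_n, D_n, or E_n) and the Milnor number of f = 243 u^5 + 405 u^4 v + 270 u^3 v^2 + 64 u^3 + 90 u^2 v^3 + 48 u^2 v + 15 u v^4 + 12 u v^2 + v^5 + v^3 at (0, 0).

Type E8, Milnor number mu = 8.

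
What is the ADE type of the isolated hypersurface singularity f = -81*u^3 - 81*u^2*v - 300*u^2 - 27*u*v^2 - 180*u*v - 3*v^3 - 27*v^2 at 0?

A_2

The Hessian of f at 0 has rank 1. Corank 1: A-series; mu = 2 gives A_2.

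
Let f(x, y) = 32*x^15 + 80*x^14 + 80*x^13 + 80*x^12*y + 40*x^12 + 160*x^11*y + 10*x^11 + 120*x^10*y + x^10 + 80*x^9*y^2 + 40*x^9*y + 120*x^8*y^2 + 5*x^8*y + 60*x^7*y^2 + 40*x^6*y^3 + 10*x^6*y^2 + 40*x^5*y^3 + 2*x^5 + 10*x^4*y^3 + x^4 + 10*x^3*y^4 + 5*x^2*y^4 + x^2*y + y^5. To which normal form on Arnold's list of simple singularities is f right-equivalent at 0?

D6

The Hessian of f at 0 has rank 0. Corank 2; j^3 = x^2*y has shape L^2 M (L != M), so D-series; mu = 6 gives D_6.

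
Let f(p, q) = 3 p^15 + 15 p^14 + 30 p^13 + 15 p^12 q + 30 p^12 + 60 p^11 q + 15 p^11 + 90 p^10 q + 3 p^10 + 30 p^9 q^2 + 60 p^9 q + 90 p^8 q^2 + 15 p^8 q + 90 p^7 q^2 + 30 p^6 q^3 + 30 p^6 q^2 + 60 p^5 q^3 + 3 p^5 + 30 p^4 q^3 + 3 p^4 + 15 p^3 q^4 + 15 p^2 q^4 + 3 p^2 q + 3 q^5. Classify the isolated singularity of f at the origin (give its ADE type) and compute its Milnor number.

Type D_{6}, Milnor number mu = 6.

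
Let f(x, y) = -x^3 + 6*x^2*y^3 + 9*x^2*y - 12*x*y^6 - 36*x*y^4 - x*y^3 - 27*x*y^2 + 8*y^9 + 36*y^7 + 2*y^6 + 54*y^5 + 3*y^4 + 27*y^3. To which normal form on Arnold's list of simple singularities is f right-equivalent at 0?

The Hessian of f at 0 has rank 0. Corank 2; j^3 = -(x - 3*y)^3 is a perfect cube, so E-series; the 4-jet and mu = 7 give E_7.

E7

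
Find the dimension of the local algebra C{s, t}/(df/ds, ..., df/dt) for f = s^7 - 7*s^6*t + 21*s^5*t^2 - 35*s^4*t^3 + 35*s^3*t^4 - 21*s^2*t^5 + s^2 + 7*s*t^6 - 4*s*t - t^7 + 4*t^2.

6

The Hessian of f at 0 is [[2, -4], [-4, 8]] with rank 1, so corank 1. A Groebner basis of the Jacobian ideal J(f) in C{s,t} is {t^6, s - 2*t}; counting standard monomials gives mu = 6. Corank 1: A-series; mu = 6 gives A_6.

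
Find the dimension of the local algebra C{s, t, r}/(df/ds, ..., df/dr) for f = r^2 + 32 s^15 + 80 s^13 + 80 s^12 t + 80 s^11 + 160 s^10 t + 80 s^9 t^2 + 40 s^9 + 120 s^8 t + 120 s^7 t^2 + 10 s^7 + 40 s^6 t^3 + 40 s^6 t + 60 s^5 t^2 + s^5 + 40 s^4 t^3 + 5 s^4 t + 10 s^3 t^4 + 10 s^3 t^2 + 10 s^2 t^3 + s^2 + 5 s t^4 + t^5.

4

The Hessian of f at 0 has rank 2. Corank 1: A-series; mu = 4 gives A_4.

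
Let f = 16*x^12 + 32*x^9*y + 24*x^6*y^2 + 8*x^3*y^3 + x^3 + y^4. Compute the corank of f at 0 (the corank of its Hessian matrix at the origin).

2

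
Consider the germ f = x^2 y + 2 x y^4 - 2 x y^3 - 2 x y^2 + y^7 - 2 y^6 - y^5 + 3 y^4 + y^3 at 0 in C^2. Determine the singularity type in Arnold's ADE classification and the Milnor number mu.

Type D5, Milnor number mu = 5.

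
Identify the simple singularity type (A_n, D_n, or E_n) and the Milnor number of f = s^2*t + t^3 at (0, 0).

The Hessian of f at 0 has rank 0. Corank 2; j^3 = t*(s^2 + t^2) splits into three distinct lines over C (the quadratic factor has nonzero discriminant), so D_4.

Type D_{4}, Milnor number mu = 4.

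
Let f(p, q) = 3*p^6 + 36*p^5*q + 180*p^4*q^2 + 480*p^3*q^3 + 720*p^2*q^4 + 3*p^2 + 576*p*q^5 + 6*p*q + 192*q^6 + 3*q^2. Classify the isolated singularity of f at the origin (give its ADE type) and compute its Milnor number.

Type A_{5}, Milnor number mu = 5.

The Hessian of f at 0 is [[6, 6], [6, 6]] with rank 1, so corank 1. A Groebner basis of the Jacobian ideal J(f) in C{p,q} is {q^5, p + q}; counting standard monomials gives mu = 5. Corank 1: A-series; mu = 5 gives A_5.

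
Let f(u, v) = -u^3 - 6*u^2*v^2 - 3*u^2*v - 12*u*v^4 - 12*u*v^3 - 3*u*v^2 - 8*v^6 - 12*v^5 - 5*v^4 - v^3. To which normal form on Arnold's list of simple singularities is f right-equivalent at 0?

The Hessian of f at 0 has rank 0. Corank 2; j^3 = -(u + v)^3 is a perfect cube, so E-series; the 4-jet and mu = 6 give E_6.

E_6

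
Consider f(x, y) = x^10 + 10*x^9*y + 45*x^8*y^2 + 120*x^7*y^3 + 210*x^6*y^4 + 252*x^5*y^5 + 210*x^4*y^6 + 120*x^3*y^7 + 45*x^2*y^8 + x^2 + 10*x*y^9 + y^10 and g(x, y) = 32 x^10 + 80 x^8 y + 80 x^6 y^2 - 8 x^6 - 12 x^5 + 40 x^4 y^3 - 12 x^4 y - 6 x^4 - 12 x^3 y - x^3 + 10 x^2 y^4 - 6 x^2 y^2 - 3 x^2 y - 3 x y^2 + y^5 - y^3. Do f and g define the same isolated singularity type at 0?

No.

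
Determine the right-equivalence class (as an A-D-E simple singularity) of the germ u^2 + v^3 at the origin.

A2

The Hessian of f at 0 has rank 1. Corank 1: A-series; mu = 2 gives A_2.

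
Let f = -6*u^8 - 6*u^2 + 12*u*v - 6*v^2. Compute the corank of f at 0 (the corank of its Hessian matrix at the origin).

Hessian at 0 has rank 1.

1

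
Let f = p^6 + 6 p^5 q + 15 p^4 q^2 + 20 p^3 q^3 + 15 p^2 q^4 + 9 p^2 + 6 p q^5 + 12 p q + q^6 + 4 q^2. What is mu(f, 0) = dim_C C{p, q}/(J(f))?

The Hessian of f at 0 is [[18, 12], [12, 8]] with rank 1, so corank 1. A Groebner basis of the Jacobian ideal J(f) in C{p,q} is {q^5, p + 2*q/3}; counting standard monomials gives mu = 5. Corank 1: A-series; mu = 5 gives A_5.

5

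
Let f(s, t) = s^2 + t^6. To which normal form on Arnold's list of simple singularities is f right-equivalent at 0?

A5

The Hessian of f at 0 is [[2, 0], [0, 0]] with rank 1, so corank 1. A Groebner basis of the Jacobian ideal J(f) in C{s,t} is {t^5, s}; counting standard monomials gives mu = 5. Corank 1: A-series; mu = 5 gives A_5.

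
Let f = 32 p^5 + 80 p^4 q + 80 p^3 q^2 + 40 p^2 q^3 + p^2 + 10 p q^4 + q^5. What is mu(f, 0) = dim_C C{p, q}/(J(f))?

4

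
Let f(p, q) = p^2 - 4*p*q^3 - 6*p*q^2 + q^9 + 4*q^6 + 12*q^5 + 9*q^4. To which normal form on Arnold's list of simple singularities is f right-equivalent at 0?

A_{8}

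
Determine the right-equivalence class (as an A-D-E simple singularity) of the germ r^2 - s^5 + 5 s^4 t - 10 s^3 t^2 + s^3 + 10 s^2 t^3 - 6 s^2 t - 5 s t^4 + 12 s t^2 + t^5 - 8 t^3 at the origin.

The Hessian of f at 0 is [[0, 0, 0], [0, 0, 0], [0, 0, 2]] with rank 1, so corank 2. A Groebner basis of the Jacobian ideal J(f) in C{s,t,r} is {t^5, s*t^3 - 7*t^4/4, s^2 - 4*s*t + 4*t^2, r}; counting standard monomials gives mu = 8. Corank 2; j^3 = (s - 2*t)^3 is a perfect cube, so E-series; the 5-jet and mu = 8 give E_8.

E_{8}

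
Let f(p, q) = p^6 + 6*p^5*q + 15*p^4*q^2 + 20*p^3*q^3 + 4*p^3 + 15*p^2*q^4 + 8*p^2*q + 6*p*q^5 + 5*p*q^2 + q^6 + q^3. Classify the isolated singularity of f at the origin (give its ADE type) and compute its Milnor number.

The Hessian of f at 0 has rank 0. Corank 2; j^3 = (p + q)*(2*p + q)^2 has shape L^2 M (L != M), so D-series; mu = 7 gives D_7.

Type D_7, Milnor number mu = 7.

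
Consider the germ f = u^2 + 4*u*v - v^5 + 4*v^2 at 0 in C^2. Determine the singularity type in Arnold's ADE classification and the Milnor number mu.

Type A_4, Milnor number mu = 4.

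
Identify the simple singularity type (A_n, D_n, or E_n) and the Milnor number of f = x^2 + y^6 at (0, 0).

The Hessian of f at 0 is [[2, 0], [0, 0]] with rank 1, so corank 1. A Groebner basis of the Jacobian ideal J(f) in C{x,y} is {y^5, x}; counting standard monomials gives mu = 5. Corank 1: A-series; mu = 5 gives A_5.

Type A_{5}, Milnor number mu = 5.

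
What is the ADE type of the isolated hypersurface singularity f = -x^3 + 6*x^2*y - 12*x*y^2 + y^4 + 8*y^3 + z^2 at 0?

The Hessian of f at 0 has rank 1. Corank 2; j^3 = -(x - 2*y)^3 is a perfect cube, so E-series; the 4-jet and mu = 6 give E_6.

E_{6}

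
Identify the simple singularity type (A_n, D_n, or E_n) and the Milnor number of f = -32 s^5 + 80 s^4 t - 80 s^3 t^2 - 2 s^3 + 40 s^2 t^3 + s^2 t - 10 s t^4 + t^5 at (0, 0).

Type D6, Milnor number mu = 6.

The Hessian of f at 0 has rank 0. Corank 2; j^3 = -s^2*(2*s - t) has shape L^2 M (L != M), so D-series; mu = 6 gives D_6.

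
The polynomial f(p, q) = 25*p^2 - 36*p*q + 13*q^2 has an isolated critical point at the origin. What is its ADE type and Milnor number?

Type A_{1}, Milnor number mu = 1.

The Hessian of f at 0 has rank 2. Corank 0: nondegenerate Morse point, so A_1.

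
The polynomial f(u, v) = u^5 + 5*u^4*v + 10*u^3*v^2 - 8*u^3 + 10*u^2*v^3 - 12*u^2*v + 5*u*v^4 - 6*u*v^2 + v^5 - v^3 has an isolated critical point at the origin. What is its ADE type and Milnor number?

The Hessian of f at 0 is [[0, 0], [0, 0]] with rank 0, so corank 2. A Groebner basis of the Jacobian ideal J(f) in C{u,v} is {v^5, u*v^3 + 5*v^4/8, u^2 + u*v + v^2/4}; counting standard monomials gives mu = 8. Corank 2; j^3 = -(2*u + v)^3 is a perfect cube, so E-series; the 5-jet and mu = 8 give E_8.

Type E_8, Milnor number mu = 8.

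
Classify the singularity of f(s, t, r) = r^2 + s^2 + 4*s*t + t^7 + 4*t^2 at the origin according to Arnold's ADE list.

A_{6}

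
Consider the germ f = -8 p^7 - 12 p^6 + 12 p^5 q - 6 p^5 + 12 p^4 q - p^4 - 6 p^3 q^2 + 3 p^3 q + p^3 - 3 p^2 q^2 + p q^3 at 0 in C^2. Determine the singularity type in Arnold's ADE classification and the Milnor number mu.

Type E_7, Milnor number mu = 7.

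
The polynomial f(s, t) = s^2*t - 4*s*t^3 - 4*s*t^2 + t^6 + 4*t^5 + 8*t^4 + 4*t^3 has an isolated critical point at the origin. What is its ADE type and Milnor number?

The Hessian of f at 0 has rank 0. Corank 2; j^3 = t*(s - 2*t)^2 has shape L^2 M (L != M), so D-series; mu = 7 gives D_7.

Type D_{7}, Milnor number mu = 7.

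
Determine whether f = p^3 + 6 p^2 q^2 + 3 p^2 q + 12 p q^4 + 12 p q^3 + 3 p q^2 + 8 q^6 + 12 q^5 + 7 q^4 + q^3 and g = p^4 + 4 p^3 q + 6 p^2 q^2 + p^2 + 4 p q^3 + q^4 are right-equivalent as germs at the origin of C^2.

No.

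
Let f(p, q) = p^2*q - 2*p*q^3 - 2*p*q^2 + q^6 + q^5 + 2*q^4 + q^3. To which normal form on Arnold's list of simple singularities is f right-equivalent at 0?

D7

The Hessian of f at 0 has rank 0. Corank 2; j^3 = q*(p - q)^2 has shape L^2 M (L != M), so D-series; mu = 7 gives D_7.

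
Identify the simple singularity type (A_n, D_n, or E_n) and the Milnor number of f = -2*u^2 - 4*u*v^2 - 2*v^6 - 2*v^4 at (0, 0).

Type A5, Milnor number mu = 5.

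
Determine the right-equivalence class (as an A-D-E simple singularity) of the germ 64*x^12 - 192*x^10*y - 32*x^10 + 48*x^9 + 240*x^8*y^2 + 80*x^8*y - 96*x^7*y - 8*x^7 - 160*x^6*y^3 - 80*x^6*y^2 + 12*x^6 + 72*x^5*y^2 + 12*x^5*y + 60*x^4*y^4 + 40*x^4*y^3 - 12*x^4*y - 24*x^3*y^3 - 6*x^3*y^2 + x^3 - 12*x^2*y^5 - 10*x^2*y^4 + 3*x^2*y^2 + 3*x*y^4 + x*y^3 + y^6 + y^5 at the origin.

The Hessian of f at 0 has rank 0. Corank 2; j^3 = x^3 is a perfect cube, so E-series; the 4-jet and mu = 7 give E_7.

E7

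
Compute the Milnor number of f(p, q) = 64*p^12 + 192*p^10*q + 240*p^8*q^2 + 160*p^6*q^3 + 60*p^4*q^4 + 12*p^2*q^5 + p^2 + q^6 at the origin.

The Hessian of f at 0 has rank 1. Corank 1: A-series; mu = 5 gives A_5.

5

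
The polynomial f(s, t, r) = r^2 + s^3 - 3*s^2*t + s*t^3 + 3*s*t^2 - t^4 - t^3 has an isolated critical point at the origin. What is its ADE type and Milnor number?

The Hessian of f at 0 has rank 1. Corank 2; j^3 = (s - t)^3 is a perfect cube, so E-series; the 4-jet and mu = 7 give E_7.

Type E_7, Milnor number mu = 7.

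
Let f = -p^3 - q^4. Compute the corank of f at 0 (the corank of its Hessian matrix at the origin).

2

The Hessian at 0 is [[0, 0], [0, 0]] of rank 0; hence corank 2.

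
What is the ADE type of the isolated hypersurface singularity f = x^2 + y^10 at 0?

The Hessian of f at 0 has rank 1. Corank 1: A-series; mu = 9 gives A_9.

A_9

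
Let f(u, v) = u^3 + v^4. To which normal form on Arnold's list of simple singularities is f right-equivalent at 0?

The Hessian of f at 0 has rank 0. Corank 2; j^3 = u^3 is a perfect cube, so E-series; the 4-jet and mu = 6 give E_6.

E_{6}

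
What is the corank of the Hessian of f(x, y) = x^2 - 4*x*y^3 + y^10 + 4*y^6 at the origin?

1

Hessian at 0 has rank 1.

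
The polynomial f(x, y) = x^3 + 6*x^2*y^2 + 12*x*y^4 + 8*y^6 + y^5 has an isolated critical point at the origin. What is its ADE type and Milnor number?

Type E_8, Milnor number mu = 8.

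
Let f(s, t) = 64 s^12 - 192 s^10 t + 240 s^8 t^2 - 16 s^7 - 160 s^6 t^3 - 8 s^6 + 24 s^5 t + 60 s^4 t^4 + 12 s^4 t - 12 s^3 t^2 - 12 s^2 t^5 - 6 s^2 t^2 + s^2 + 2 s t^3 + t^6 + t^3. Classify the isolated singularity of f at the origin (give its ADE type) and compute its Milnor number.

Type A_2, Milnor number mu = 2.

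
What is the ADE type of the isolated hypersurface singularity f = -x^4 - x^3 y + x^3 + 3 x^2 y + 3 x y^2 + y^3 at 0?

E7

The Hessian of f at 0 has rank 0. Corank 2; j^3 = (x + y)^3 is a perfect cube, so E-series; the 4-jet and mu = 7 give E_7.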